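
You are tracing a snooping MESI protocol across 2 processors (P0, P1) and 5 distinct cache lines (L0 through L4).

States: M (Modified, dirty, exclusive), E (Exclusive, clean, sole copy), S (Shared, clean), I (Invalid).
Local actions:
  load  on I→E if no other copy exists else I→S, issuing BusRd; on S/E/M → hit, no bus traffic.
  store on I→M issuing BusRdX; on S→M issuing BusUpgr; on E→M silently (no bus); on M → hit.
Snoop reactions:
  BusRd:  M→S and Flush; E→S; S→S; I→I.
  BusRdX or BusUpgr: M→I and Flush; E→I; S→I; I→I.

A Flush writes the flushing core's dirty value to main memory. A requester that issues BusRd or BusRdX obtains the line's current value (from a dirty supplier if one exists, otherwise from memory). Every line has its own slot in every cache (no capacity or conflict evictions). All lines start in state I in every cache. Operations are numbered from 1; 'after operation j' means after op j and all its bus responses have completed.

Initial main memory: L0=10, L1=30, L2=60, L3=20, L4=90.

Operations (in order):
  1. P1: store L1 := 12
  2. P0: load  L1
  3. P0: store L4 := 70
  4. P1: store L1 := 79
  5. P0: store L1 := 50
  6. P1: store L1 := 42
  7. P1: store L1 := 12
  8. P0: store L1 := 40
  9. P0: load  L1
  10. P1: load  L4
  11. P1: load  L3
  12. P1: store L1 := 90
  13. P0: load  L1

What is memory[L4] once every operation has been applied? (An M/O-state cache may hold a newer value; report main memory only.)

step 1: P1: store L1 := 12  ⟶  IM  (L1)  txn=BusRdX  M[L1]=30
step 2: P0: load  L1  ⟶  SS  (L1)  txn=BusRd+Flush  M[L1]=12
step 3: P0: store L4 := 70  ⟶  MI  (L4)  txn=BusRdX  M[L4]=90
step 4: P1: store L1 := 79  ⟶  IM  (L1)  txn=BusUpgr  M[L1]=12
step 5: P0: store L1 := 50  ⟶  MI  (L1)  txn=BusRdX+Flush  M[L1]=79
step 6: P1: store L1 := 42  ⟶  IM  (L1)  txn=BusRdX+Flush  M[L1]=50
step 7: P1: store L1 := 12  ⟶  IM  (L1)  txn=∅  M[L1]=50
step 8: P0: store L1 := 40  ⟶  MI  (L1)  txn=BusRdX+Flush  M[L1]=12
step 9: P0: load  L1  ⟶  MI  (L1)  txn=∅  M[L1]=12
step 10: P1: load  L4  ⟶  SS  (L4)  txn=BusRd+Flush  M[L4]=70
step 11: P1: load  L3  ⟶  IE  (L3)  txn=BusRd  M[L3]=20
step 12: P1: store L1 := 90  ⟶  IM  (L1)  txn=BusRdX+Flush  M[L1]=40
step 13: P0: load  L1  ⟶  SS  (L1)  txn=BusRd+Flush  M[L1]=90

memory[L4] = 70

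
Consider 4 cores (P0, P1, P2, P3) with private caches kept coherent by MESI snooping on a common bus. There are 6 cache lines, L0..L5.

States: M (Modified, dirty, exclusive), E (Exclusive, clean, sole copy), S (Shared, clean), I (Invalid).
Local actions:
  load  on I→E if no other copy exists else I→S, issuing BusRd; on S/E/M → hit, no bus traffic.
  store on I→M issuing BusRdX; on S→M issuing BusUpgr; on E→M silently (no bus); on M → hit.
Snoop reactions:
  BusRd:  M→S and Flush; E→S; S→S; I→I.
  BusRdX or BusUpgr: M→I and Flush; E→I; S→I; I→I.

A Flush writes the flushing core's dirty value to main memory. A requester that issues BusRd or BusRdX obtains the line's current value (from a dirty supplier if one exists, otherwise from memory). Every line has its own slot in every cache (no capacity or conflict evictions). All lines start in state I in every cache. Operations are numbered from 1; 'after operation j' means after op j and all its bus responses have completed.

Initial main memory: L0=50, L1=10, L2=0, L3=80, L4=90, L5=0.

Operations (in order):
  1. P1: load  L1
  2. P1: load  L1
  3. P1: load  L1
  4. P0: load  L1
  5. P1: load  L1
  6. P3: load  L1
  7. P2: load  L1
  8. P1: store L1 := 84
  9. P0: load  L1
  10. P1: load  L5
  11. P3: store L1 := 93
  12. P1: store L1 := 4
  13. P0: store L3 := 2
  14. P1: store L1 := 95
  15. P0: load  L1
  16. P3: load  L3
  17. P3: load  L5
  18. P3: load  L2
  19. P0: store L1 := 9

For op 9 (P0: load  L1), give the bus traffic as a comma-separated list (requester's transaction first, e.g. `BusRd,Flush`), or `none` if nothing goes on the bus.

step 1: P1: load  L1  ⟶  IEII  (L1)  txn=BusRd  M[L1]=10
step 2: P1: load  L1  ⟶  IEII  (L1)  txn=∅  M[L1]=10
step 3: P1: load  L1  ⟶  IEII  (L1)  txn=∅  M[L1]=10
step 4: P0: load  L1  ⟶  SSII  (L1)  txn=BusRd  M[L1]=10
step 5: P1: load  L1  ⟶  SSII  (L1)  txn=∅  M[L1]=10
step 6: P3: load  L1  ⟶  SSIS  (L1)  txn=BusRd  M[L1]=10
step 7: P2: load  L1  ⟶  SSSS  (L1)  txn=BusRd  M[L1]=10
step 8: P1: store L1 := 84  ⟶  IMII  (L1)  txn=BusUpgr  M[L1]=10
step 9: P0: load  L1  ⟶  SSII  (L1)  txn=BusRd+Flush  M[L1]=84
step 10: P1: load  L5  ⟶  IEII  (L5)  txn=BusRd  M[L5]=0
step 11: P3: store L1 := 93  ⟶  IIIM  (L1)  txn=BusRdX  M[L1]=84
step 12: P1: store L1 := 4  ⟶  IMII  (L1)  txn=BusRdX+Flush  M[L1]=93
step 13: P0: store L3 := 2  ⟶  MIII  (L3)  txn=BusRdX  M[L3]=80
step 14: P1: store L1 := 95  ⟶  IMII  (L1)  txn=∅  M[L1]=93
step 15: P0: load  L1  ⟶  SSII  (L1)  txn=BusRd+Flush  M[L1]=95
step 16: P3: load  L3  ⟶  SIIS  (L3)  txn=BusRd+Flush  M[L3]=2
step 17: P3: load  L5  ⟶  ISIS  (L5)  txn=BusRd  M[L5]=0
step 18: P3: load  L2  ⟶  IIIE  (L2)  txn=BusRd  M[L2]=0
step 19: P0: store L1 := 9  ⟶  MIII  (L1)  txn=BusUpgr  M[L1]=95

bus = BusRd,Flush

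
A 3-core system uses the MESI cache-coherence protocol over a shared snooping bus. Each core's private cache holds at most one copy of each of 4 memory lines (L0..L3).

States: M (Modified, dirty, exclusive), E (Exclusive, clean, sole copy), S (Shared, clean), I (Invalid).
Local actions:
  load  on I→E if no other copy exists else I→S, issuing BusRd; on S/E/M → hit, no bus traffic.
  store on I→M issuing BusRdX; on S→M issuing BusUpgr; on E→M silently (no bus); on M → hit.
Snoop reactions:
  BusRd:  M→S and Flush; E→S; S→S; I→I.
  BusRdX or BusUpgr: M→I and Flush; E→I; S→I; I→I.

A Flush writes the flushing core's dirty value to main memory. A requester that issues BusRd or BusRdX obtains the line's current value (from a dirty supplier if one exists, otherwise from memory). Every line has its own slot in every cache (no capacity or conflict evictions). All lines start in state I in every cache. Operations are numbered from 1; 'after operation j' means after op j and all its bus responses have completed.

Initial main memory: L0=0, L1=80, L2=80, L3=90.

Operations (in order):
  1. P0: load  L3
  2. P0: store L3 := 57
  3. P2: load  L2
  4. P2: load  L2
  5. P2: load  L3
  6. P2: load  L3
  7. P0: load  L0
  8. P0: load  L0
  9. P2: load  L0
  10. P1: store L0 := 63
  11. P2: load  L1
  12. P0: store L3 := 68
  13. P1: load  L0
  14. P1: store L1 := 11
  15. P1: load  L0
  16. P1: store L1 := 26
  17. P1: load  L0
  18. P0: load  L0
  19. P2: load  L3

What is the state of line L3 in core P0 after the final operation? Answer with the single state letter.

  op1 P0: load  L3 → E/I/I on L3; bus BusRd; mem=90
  op2 P0: store L3 := 57 → M/I/I on L3; bus (none); mem=90
  op3 P2: load  L2 → I/I/E on L2; bus BusRd; mem=80
  op4 P2: load  L2 → I/I/E on L2; bus (none); mem=80
  op5 P2: load  L3 → S/I/S on L3; bus BusRd Flush; mem=57
  op6 P2: load  L3 → S/I/S on L3; bus (none); mem=57
  op7 P0: load  L0 → E/I/I on L0; bus BusRd; mem=0
  op8 P0: load  L0 → E/I/I on L0; bus (none); mem=0
  op9 P2: load  L0 → S/I/S on L0; bus BusRd; mem=0
  op10 P1: store L0 := 63 → I/M/I on L0; bus BusRdX; mem=0
  op11 P2: load  L1 → I/I/E on L1; bus BusRd; mem=80
  op12 P0: store L3 := 68 → M/I/I on L3; bus BusUpgr; mem=57
  op13 P1: load  L0 → I/M/I on L0; bus (none); mem=0
  op14 P1: store L1 := 11 → I/M/I on L1; bus BusRdX; mem=80
  op15 P1: load  L0 → I/M/I on L0; bus (none); mem=0
  op16 P1: store L1 := 26 → I/M/I on L1; bus (none); mem=80
  op17 P1: load  L0 → I/M/I on L0; bus (none); mem=0
  op18 P0: load  L0 → S/S/I on L0; bus BusRd Flush; mem=63
  op19 P2: load  L3 → S/I/S on L3; bus BusRd Flush; mem=68

state = S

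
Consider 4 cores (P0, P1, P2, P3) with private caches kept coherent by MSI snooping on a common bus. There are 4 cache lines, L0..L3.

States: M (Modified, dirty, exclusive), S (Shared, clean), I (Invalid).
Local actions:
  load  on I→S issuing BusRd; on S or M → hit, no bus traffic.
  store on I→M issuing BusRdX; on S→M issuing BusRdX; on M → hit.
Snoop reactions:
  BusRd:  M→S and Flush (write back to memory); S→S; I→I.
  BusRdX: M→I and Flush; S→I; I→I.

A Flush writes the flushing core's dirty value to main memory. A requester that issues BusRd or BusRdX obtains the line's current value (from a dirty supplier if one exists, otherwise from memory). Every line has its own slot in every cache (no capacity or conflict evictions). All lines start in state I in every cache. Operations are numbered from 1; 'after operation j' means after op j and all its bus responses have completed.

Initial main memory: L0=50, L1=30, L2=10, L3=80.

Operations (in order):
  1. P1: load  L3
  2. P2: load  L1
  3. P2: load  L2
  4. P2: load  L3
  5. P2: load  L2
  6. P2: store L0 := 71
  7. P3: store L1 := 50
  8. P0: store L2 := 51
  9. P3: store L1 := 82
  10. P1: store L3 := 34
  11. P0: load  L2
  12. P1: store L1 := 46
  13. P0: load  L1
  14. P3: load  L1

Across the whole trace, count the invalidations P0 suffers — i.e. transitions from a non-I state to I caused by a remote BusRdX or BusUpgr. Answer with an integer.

invalidations = 0

step 1: P1: load  L3  ⟶  ISII  (L3)  txn=BusRd  M[L3]=80
step 2: P2: load  L1  ⟶  IISI  (L1)  txn=BusRd  M[L1]=30
step 3: P2: load  L2  ⟶  IISI  (L2)  txn=BusRd  M[L2]=10
step 4: P2: load  L3  ⟶  ISSI  (L3)  txn=BusRd  M[L3]=80
step 5: P2: load  L2  ⟶  IISI  (L2)  txn=∅  M[L2]=10
step 6: P2: store L0 := 71  ⟶  IIMI  (L0)  txn=BusRdX  M[L0]=50
step 7: P3: store L1 := 50  ⟶  IIIM  (L1)  txn=BusRdX  M[L1]=30
step 8: P0: store L2 := 51  ⟶  MIII  (L2)  txn=BusRdX  M[L2]=10
step 9: P3: store L1 := 82  ⟶  IIIM  (L1)  txn=∅  M[L1]=30
step 10: P1: store L3 := 34  ⟶  IMII  (L3)  txn=BusRdX  M[L3]=80
step 11: P0: load  L2  ⟶  MIII  (L2)  txn=∅  M[L2]=10
step 12: P1: store L1 := 46  ⟶  IMII  (L1)  txn=BusRdX+Flush  M[L1]=82
step 13: P0: load  L1  ⟶  SSII  (L1)  txn=BusRd+Flush  M[L1]=46
step 14: P3: load  L1  ⟶  SSIS  (L1)  txn=BusRd  M[L1]=46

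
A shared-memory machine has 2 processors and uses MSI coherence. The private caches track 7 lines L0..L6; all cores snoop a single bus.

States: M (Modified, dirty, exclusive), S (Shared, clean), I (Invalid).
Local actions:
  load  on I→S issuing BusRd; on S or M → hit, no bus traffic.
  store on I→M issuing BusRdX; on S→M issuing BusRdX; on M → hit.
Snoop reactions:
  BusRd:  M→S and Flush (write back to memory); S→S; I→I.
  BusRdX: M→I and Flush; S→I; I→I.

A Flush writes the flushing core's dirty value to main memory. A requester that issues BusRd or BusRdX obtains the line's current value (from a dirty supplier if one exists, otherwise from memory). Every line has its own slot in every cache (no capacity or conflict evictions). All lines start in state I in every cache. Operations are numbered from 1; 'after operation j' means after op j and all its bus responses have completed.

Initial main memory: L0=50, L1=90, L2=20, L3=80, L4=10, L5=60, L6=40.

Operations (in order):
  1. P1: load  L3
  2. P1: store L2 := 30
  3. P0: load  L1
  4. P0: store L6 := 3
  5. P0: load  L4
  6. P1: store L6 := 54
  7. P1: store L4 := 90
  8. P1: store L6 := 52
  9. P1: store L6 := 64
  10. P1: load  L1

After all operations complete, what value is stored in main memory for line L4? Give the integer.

  op1 P1: load  L3 → I/S on L3; bus BusRd; mem=80
  op2 P1: store L2 := 30 → I/M on L2; bus BusRdX; mem=20
  op3 P0: load  L1 → S/I on L1; bus BusRd; mem=90
  op4 P0: store L6 := 3 → M/I on L6; bus BusRdX; mem=40
  op5 P0: load  L4 → S/I on L4; bus BusRd; mem=10
  op6 P1: store L6 := 54 → I/M on L6; bus BusRdX Flush; mem=3
  op7 P1: store L4 := 90 → I/M on L4; bus BusRdX; mem=10
  op8 P1: store L6 := 52 → I/M on L6; bus (none); mem=3
  op9 P1: store L6 := 64 → I/M on L6; bus (none); mem=3
  op10 P1: load  L1 → S/S on L1; bus BusRd; mem=90

memory[L4] = 10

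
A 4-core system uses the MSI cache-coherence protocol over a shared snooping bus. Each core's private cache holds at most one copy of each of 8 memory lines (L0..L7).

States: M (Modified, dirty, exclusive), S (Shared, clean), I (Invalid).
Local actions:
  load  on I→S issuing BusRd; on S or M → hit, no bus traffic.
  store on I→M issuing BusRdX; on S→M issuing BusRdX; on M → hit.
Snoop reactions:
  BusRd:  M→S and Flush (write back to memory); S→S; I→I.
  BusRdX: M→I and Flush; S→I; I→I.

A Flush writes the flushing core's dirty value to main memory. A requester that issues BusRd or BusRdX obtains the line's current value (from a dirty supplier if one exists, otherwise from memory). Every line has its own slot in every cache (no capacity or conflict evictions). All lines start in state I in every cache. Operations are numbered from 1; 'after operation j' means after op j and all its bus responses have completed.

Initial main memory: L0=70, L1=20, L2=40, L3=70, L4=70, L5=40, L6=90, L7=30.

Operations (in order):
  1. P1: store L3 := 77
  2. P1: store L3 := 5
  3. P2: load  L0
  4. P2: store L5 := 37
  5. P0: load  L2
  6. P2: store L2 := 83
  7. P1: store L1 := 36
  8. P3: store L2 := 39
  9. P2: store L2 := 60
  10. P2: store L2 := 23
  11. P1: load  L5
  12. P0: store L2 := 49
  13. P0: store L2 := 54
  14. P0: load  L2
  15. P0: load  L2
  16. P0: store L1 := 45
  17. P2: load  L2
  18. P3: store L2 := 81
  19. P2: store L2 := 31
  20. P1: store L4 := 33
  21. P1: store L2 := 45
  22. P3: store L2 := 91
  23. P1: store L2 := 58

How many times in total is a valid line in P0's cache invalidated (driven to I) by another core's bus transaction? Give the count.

1. P1: store L3 := 77  bus=[BusRdX]  L3: P0=I P1=M P2=I P3=I  mem[L3]=70
2. P1: store L3 := 5  bus=[-]  L3: P0=I P1=M P2=I P3=I  mem[L3]=70
3. P2: load  L0  bus=[BusRd]  L0: P0=I P1=I P2=S P3=I  mem[L0]=70
4. P2: store L5 := 37  bus=[BusRdX]  L5: P0=I P1=I P2=M P3=I  mem[L5]=40
5. P0: load  L2  bus=[BusRd]  L2: P0=S P1=I P2=I P3=I  mem[L2]=40
6. P2: store L2 := 83  bus=[BusRdX]  L2: P0=I P1=I P2=M P3=I  mem[L2]=40
7. P1: store L1 := 36  bus=[BusRdX]  L1: P0=I P1=M P2=I P3=I  mem[L1]=20
8. P3: store L2 := 39  bus=[BusRdX,Flush]  L2: P0=I P1=I P2=I P3=M  mem[L2]=83
9. P2: store L2 := 60  bus=[BusRdX,Flush]  L2: P0=I P1=I P2=M P3=I  mem[L2]=39
10. P2: store L2 := 23  bus=[-]  L2: P0=I P1=I P2=M P3=I  mem[L2]=39
11. P1: load  L5  bus=[BusRd,Flush]  L5: P0=I P1=S P2=S P3=I  mem[L5]=37
12. P0: store L2 := 49  bus=[BusRdX,Flush]  L2: P0=M P1=I P2=I P3=I  mem[L2]=23
13. P0: store L2 := 54  bus=[-]  L2: P0=M P1=I P2=I P3=I  mem[L2]=23
14. P0: load  L2  bus=[-]  L2: P0=M P1=I P2=I P3=I  mem[L2]=23
15. P0: load  L2  bus=[-]  L2: P0=M P1=I P2=I P3=I  mem[L2]=23
16. P0: store L1 := 45  bus=[BusRdX,Flush]  L1: P0=M P1=I P2=I P3=I  mem[L1]=36
17. P2: load  L2  bus=[BusRd,Flush]  L2: P0=S P1=I P2=S P3=I  mem[L2]=54
18. P3: store L2 := 81  bus=[BusRdX]  L2: P0=I P1=I P2=I P3=M  mem[L2]=54
19. P2: store L2 := 31  bus=[BusRdX,Flush]  L2: P0=I P1=I P2=M P3=I  mem[L2]=81
20. P1: store L4 := 33  bus=[BusRdX]  L4: P0=I P1=M P2=I P3=I  mem[L4]=70
21. P1: store L2 := 45  bus=[BusRdX,Flush]  L2: P0=I P1=M P2=I P3=I  mem[L2]=31
22. P3: store L2 := 91  bus=[BusRdX,Flush]  L2: P0=I P1=I P2=I P3=M  mem[L2]=45
23. P1: store L2 := 58  bus=[BusRdX,Flush]  L2: P0=I P1=M P2=I P3=I  mem[L2]=91

invalidations = 2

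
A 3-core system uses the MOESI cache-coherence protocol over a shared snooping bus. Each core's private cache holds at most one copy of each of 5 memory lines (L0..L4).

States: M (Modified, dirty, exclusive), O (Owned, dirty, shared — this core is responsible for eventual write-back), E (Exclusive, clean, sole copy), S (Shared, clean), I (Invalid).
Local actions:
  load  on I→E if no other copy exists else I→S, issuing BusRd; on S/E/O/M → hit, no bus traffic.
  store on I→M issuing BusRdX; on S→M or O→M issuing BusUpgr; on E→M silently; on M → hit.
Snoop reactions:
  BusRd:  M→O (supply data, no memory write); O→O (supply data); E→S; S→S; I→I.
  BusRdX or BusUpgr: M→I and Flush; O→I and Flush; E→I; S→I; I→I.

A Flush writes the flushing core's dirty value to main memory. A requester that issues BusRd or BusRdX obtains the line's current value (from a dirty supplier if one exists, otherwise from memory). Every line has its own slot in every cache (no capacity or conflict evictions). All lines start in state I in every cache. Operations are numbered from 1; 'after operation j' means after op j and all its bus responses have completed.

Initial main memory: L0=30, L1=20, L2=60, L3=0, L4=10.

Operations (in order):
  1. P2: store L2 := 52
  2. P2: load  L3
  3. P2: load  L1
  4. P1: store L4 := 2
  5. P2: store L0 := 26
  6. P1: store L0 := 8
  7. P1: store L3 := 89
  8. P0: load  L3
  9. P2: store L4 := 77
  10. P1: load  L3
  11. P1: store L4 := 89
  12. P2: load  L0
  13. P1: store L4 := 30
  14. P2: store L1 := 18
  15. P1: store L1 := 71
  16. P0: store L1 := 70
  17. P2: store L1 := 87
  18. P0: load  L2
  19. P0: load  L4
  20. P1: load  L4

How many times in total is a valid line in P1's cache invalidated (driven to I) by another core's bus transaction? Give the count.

invalidations = 2

[1] P2: store L2 := 52 | P0:I, P1:I, P2:M(52) | bus: BusRdX
[2] P2: load  L3 | P0:I, P1:I, P2:E(0) | bus: BusRd
[3] P2: load  L1 | P0:I, P1:I, P2:E(20) | bus: BusRd
[4] P1: store L4 := 2 | P0:I, P1:M(2), P2:I | bus: BusRdX
[5] P2: store L0 := 26 | P0:I, P1:I, P2:M(26) | bus: BusRdX
[6] P1: store L0 := 8 | P0:I, P1:M(8), P2:I | bus: BusRdX,Flush
[7] P1: store L3 := 89 | P0:I, P1:M(89), P2:I | bus: BusRdX
[8] P0: load  L3 | P0:S(89), P1:O(89), P2:I | bus: BusRd
[9] P2: store L4 := 77 | P0:I, P1:I, P2:M(77) | bus: BusRdX,Flush
[10] P1: load  L3 | P0:S(89), P1:O(89), P2:I | bus: none
[11] P1: store L4 := 89 | P0:I, P1:M(89), P2:I | bus: BusRdX,Flush
[12] P2: load  L0 | P0:I, P1:O(8), P2:S(8) | bus: BusRd
[13] P1: store L4 := 30 | P0:I, P1:M(30), P2:I | bus: none
[14] P2: store L1 := 18 | P0:I, P1:I, P2:M(18) | bus: none
[15] P1: store L1 := 71 | P0:I, P1:M(71), P2:I | bus: BusRdX,Flush
[16] P0: store L1 := 70 | P0:M(70), P1:I, P2:I | bus: BusRdX,Flush
[17] P2: store L1 := 87 | P0:I, P1:I, P2:M(87) | bus: BusRdX,Flush
[18] P0: load  L2 | P0:S(52), P1:I, P2:O(52) | bus: BusRd
[19] P0: load  L4 | P0:S(30), P1:O(30), P2:I | bus: BusRd
[20] P1: load  L4 | P0:S(30), P1:O(30), P2:I | bus: none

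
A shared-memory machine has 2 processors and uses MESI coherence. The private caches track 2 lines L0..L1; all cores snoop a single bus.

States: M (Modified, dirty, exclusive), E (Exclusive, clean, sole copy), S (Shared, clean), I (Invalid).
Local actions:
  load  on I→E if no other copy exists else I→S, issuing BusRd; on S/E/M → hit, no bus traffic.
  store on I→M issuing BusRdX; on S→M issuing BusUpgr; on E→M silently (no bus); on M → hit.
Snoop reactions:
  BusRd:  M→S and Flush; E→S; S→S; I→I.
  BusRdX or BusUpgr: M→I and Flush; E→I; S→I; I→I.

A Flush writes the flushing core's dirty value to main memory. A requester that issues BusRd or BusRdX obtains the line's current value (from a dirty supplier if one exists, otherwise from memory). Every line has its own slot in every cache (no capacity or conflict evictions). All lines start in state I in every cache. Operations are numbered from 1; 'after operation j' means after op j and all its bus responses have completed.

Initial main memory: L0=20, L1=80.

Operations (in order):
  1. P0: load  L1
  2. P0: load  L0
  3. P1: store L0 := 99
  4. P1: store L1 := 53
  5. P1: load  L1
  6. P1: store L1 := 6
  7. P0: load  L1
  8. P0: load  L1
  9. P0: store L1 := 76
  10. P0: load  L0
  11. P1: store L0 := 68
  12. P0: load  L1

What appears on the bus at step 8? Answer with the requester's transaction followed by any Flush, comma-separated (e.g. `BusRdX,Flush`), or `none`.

step 1: P0: load  L1  ⟶  EI  (L1)  txn=BusRd  M[L1]=80
step 2: P0: load  L0  ⟶  EI  (L0)  txn=BusRd  M[L0]=20
step 3: P1: store L0 := 99  ⟶  IM  (L0)  txn=BusRdX  M[L0]=20
step 4: P1: store L1 := 53  ⟶  IM  (L1)  txn=BusRdX  M[L1]=80
step 5: P1: load  L1  ⟶  IM  (L1)  txn=∅  M[L1]=80
step 6: P1: store L1 := 6  ⟶  IM  (L1)  txn=∅  M[L1]=80
step 7: P0: load  L1  ⟶  SS  (L1)  txn=BusRd+Flush  M[L1]=6
step 8: P0: load  L1  ⟶  SS  (L1)  txn=∅  M[L1]=6
step 9: P0: store L1 := 76  ⟶  MI  (L1)  txn=BusUpgr  M[L1]=6
step 10: P0: load  L0  ⟶  SS  (L0)  txn=BusRd+Flush  M[L0]=99
step 11: P1: store L0 := 68  ⟶  IM  (L0)  txn=BusUpgr  M[L0]=99
step 12: P0: load  L1  ⟶  MI  (L1)  txn=∅  M[L1]=6

bus = none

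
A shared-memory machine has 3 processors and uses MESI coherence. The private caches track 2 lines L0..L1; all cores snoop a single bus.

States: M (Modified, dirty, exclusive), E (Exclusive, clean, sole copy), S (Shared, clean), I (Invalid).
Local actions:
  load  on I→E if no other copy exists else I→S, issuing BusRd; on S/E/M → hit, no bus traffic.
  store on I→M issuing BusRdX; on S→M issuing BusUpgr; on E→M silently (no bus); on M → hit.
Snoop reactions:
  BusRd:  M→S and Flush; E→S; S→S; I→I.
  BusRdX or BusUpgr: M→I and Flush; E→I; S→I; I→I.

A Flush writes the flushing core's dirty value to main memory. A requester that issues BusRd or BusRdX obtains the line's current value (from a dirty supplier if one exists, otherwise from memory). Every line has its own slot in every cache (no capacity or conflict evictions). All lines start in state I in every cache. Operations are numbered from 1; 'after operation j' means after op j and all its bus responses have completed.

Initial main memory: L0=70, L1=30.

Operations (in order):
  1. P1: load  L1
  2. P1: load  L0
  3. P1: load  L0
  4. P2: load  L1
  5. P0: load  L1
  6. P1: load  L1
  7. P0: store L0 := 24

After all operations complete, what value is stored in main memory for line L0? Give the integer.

[1] P1: load  L1 | P0:I, P1:E(30), P2:I | bus: BusRd
[2] P1: load  L0 | P0:I, P1:E(70), P2:I | bus: BusRd
[3] P1: load  L0 | P0:I, P1:E(70), P2:I | bus: none
[4] P2: load  L1 | P0:I, P1:S(30), P2:S(30) | bus: BusRd
[5] P0: load  L1 | P0:S(30), P1:S(30), P2:S(30) | bus: BusRd
[6] P1: load  L1 | P0:S(30), P1:S(30), P2:S(30) | bus: none
[7] P0: store L0 := 24 | P0:M(24), P1:I, P2:I | bus: BusRdX

memory[L0] = 70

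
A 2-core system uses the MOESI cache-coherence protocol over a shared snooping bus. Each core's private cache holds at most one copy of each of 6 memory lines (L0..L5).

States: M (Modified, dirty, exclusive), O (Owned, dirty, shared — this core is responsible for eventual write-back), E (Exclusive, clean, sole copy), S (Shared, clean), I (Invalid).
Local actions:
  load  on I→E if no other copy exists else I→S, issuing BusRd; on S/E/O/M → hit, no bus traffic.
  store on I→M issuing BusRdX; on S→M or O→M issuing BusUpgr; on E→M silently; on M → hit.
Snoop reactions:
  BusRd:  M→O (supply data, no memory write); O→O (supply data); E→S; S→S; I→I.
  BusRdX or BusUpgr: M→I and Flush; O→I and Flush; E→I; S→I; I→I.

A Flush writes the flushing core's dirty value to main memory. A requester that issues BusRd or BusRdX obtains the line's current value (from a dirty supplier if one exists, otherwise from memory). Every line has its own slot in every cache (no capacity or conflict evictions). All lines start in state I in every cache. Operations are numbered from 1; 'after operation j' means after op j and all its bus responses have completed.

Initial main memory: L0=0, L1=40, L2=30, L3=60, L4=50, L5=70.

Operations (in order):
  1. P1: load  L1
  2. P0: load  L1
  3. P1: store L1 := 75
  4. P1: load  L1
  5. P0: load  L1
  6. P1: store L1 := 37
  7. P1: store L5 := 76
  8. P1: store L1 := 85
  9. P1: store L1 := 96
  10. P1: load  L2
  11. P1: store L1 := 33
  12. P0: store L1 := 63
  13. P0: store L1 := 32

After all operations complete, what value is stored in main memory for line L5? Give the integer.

memory[L5] = 70

1. P1: load  L1  bus=[BusRd]  L1: P0=I P1=E  mem[L1]=40
2. P0: load  L1  bus=[BusRd]  L1: P0=S P1=S  mem[L1]=40
3. P1: store L1 := 75  bus=[BusUpgr]  L1: P0=I P1=M  mem[L1]=40
4. P1: load  L1  bus=[-]  L1: P0=I P1=M  mem[L1]=40
5. P0: load  L1  bus=[BusRd]  L1: P0=S P1=O  mem[L1]=40
6. P1: store L1 := 37  bus=[BusUpgr]  L1: P0=I P1=M  mem[L1]=40
7. P1: store L5 := 76  bus=[BusRdX]  L5: P0=I P1=M  mem[L5]=70
8. P1: store L1 := 85  bus=[-]  L1: P0=I P1=M  mem[L1]=40
9. P1: store L1 := 96  bus=[-]  L1: P0=I P1=M  mem[L1]=40
10. P1: load  L2  bus=[BusRd]  L2: P0=I P1=E  mem[L2]=30
11. P1: store L1 := 33  bus=[-]  L1: P0=I P1=M  mem[L1]=40
12. P0: store L1 := 63  bus=[BusRdX,Flush]  L1: P0=M P1=I  mem[L1]=33
13. P0: store L1 := 32  bus=[-]  L1: P0=M P1=I  mem[L1]=33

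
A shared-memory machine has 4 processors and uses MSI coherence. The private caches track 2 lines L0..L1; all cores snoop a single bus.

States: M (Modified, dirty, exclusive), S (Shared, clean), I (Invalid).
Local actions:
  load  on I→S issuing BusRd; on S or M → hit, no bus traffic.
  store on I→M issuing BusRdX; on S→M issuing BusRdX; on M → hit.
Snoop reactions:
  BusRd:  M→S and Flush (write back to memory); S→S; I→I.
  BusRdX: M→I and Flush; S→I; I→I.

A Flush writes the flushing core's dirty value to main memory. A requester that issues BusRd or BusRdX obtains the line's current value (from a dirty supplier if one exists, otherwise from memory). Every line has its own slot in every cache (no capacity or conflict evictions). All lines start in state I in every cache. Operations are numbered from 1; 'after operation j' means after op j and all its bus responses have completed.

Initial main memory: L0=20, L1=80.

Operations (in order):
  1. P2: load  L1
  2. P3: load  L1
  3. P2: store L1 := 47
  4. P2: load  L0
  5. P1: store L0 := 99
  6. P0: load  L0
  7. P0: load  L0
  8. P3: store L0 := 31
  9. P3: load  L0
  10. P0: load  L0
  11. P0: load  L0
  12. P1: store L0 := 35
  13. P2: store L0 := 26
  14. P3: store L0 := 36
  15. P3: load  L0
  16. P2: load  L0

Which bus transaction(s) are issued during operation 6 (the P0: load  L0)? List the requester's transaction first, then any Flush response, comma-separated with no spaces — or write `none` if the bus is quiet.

step 1: P2: load  L1  ⟶  IISI  (L1)  txn=BusRd  M[L1]=80
step 2: P3: load  L1  ⟶  IISS  (L1)  txn=BusRd  M[L1]=80
step 3: P2: store L1 := 47  ⟶  IIMI  (L1)  txn=BusRdX  M[L1]=80
step 4: P2: load  L0  ⟶  IISI  (L0)  txn=BusRd  M[L0]=20
step 5: P1: store L0 := 99  ⟶  IMII  (L0)  txn=BusRdX  M[L0]=20
step 6: P0: load  L0  ⟶  SSII  (L0)  txn=BusRd+Flush  M[L0]=99
step 7: P0: load  L0  ⟶  SSII  (L0)  txn=∅  M[L0]=99
step 8: P3: store L0 := 31  ⟶  IIIM  (L0)  txn=BusRdX  M[L0]=99
step 9: P3: load  L0  ⟶  IIIM  (L0)  txn=∅  M[L0]=99
step 10: P0: load  L0  ⟶  SIIS  (L0)  txn=BusRd+Flush  M[L0]=31
step 11: P0: load  L0  ⟶  SIIS  (L0)  txn=∅  M[L0]=31
step 12: P1: store L0 := 35  ⟶  IMII  (L0)  txn=BusRdX  M[L0]=31
step 13: P2: store L0 := 26  ⟶  IIMI  (L0)  txn=BusRdX+Flush  M[L0]=35
step 14: P3: store L0 := 36  ⟶  IIIM  (L0)  txn=BusRdX+Flush  M[L0]=26
step 15: P3: load  L0  ⟶  IIIM  (L0)  txn=∅  M[L0]=26
step 16: P2: load  L0  ⟶  IISS  (L0)  txn=BusRd+Flush  M[L0]=36

bus = BusRd,Flush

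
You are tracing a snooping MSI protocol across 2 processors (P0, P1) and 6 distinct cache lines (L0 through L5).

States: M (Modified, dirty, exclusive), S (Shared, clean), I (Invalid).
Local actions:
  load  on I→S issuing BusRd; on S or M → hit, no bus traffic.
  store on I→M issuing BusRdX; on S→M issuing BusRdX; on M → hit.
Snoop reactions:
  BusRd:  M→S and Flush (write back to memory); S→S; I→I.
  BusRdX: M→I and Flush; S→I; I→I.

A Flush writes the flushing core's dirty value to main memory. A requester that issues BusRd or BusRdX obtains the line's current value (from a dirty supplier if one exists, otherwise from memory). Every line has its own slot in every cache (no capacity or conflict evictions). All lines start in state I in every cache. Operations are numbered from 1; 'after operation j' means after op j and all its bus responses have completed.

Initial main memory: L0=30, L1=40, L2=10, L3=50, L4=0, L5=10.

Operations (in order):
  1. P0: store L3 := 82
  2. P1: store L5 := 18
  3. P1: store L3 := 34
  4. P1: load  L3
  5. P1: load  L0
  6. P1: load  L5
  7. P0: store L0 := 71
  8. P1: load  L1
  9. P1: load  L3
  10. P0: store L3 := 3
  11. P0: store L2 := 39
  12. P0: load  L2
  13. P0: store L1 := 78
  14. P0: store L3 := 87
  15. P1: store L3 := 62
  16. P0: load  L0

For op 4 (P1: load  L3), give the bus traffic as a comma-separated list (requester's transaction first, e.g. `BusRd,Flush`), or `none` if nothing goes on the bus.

bus = none

step 1: P0: store L3 := 82  ⟶  MI  (L3)  txn=BusRdX  M[L3]=50
step 2: P1: store L5 := 18  ⟶  IM  (L5)  txn=BusRdX  M[L5]=10
step 3: P1: store L3 := 34  ⟶  IM  (L3)  txn=BusRdX+Flush  M[L3]=82
step 4: P1: load  L3  ⟶  IM  (L3)  txn=∅  M[L3]=82
step 5: P1: load  L0  ⟶  IS  (L0)  txn=BusRd  M[L0]=30
step 6: P1: load  L5  ⟶  IM  (L5)  txn=∅  M[L5]=10
step 7: P0: store L0 := 71  ⟶  MI  (L0)  txn=BusRdX  M[L0]=30
step 8: P1: load  L1  ⟶  IS  (L1)  txn=BusRd  M[L1]=40
step 9: P1: load  L3  ⟶  IM  (L3)  txn=∅  M[L3]=82
step 10: P0: store L3 := 3  ⟶  MI  (L3)  txn=BusRdX+Flush  M[L3]=34
step 11: P0: store L2 := 39  ⟶  MI  (L2)  txn=BusRdX  M[L2]=10
step 12: P0: load  L2  ⟶  MI  (L2)  txn=∅  M[L2]=10
step 13: P0: store L1 := 78  ⟶  MI  (L1)  txn=BusRdX  M[L1]=40
step 14: P0: store L3 := 87  ⟶  MI  (L3)  txn=∅  M[L3]=34
step 15: P1: store L3 := 62  ⟶  IM  (L3)  txn=BusRdX+Flush  M[L3]=87
step 16: P0: load  L0  ⟶  MI  (L0)  txn=∅  M[L0]=30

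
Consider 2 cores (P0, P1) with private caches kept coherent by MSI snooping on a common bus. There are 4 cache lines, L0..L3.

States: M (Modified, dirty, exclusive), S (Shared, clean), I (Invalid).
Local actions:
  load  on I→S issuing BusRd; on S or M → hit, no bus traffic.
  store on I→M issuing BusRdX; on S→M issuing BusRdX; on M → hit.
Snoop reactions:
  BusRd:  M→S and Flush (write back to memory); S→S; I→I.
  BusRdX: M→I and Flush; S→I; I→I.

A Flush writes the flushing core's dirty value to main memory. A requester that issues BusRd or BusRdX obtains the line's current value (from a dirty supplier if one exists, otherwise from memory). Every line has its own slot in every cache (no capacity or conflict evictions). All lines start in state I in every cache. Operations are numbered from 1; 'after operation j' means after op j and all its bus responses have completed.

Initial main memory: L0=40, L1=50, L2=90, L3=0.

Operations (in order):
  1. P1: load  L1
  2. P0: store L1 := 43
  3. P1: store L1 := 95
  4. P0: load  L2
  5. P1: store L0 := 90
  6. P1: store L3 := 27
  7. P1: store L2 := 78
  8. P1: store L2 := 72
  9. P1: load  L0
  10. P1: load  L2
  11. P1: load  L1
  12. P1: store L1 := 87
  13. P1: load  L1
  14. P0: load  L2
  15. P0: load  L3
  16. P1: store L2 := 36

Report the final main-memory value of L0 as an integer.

memory[L0] = 40

1. P1: load  L1  bus=[BusRd]  L1: P0=I P1=S  mem[L1]=50
2. P0: store L1 := 43  bus=[BusRdX]  L1: P0=M P1=I  mem[L1]=50
3. P1: store L1 := 95  bus=[BusRdX,Flush]  L1: P0=I P1=M  mem[L1]=43
4. P0: load  L2  bus=[BusRd]  L2: P0=S P1=I  mem[L2]=90
5. P1: store L0 := 90  bus=[BusRdX]  L0: P0=I P1=M  mem[L0]=40
6. P1: store L3 := 27  bus=[BusRdX]  L3: P0=I P1=M  mem[L3]=0
7. P1: store L2 := 78  bus=[BusRdX]  L2: P0=I P1=M  mem[L2]=90
8. P1: store L2 := 72  bus=[-]  L2: P0=I P1=M  mem[L2]=90
9. P1: load  L0  bus=[-]  L0: P0=I P1=M  mem[L0]=40
10. P1: load  L2  bus=[-]  L2: P0=I P1=M  mem[L2]=90
11. P1: load  L1  bus=[-]  L1: P0=I P1=M  mem[L1]=43
12. P1: store L1 := 87  bus=[-]  L1: P0=I P1=M  mem[L1]=43
13. P1: load  L1  bus=[-]  L1: P0=I P1=M  mem[L1]=43
14. P0: load  L2  bus=[BusRd,Flush]  L2: P0=S P1=S  mem[L2]=72
15. P0: load  L3  bus=[BusRd,Flush]  L3: P0=S P1=S  mem[L3]=27
16. P1: store L2 := 36  bus=[BusRdX]  L2: P0=I P1=M  mem[L2]=72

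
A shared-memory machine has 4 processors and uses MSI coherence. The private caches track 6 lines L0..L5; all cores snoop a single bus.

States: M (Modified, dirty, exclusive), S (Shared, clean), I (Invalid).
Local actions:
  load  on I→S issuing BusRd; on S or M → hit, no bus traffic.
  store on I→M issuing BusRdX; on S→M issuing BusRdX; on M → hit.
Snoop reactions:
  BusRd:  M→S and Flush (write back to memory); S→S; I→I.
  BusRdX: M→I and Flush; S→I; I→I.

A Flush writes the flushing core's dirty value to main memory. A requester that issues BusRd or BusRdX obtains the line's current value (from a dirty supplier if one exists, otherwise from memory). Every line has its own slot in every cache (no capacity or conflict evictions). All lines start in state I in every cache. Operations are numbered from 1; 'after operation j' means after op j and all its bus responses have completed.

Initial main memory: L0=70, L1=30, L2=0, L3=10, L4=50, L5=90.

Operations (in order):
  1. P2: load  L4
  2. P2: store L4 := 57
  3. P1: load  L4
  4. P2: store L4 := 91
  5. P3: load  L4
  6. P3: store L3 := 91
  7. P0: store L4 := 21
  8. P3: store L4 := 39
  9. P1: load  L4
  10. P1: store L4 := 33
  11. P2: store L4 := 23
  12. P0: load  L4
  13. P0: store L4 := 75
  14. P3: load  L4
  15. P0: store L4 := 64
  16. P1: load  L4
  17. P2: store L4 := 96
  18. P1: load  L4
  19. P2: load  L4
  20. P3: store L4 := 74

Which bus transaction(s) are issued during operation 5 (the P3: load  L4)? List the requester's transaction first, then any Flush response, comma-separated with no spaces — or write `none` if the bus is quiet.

bus = BusRd,Flush

1. P2: load  L4  bus=[BusRd]  L4: P0=I P1=I P2=S P3=I  mem[L4]=50
2. P2: store L4 := 57  bus=[BusRdX]  L4: P0=I P1=I P2=M P3=I  mem[L4]=50
3. P1: load  L4  bus=[BusRd,Flush]  L4: P0=I P1=S P2=S P3=I  mem[L4]=57
4. P2: store L4 := 91  bus=[BusRdX]  L4: P0=I P1=I P2=M P3=I  mem[L4]=57
5. P3: load  L4  bus=[BusRd,Flush]  L4: P0=I P1=I P2=S P3=S  mem[L4]=91
6. P3: store L3 := 91  bus=[BusRdX]  L3: P0=I P1=I P2=I P3=M  mem[L3]=10
7. P0: store L4 := 21  bus=[BusRdX]  L4: P0=M P1=I P2=I P3=I  mem[L4]=91
8. P3: store L4 := 39  bus=[BusRdX,Flush]  L4: P0=I P1=I P2=I P3=M  mem[L4]=21
9. P1: load  L4  bus=[BusRd,Flush]  L4: P0=I P1=S P2=I P3=S  mem[L4]=39
10. P1: store L4 := 33  bus=[BusRdX]  L4: P0=I P1=M P2=I P3=I  mem[L4]=39
11. P2: store L4 := 23  bus=[BusRdX,Flush]  L4: P0=I P1=I P2=M P3=I  mem[L4]=33
12. P0: load  L4  bus=[BusRd,Flush]  L4: P0=S P1=I P2=S P3=I  mem[L4]=23
13. P0: store L4 := 75  bus=[BusRdX]  L4: P0=M P1=I P2=I P3=I  mem[L4]=23
14. P3: load  L4  bus=[BusRd,Flush]  L4: P0=S P1=I P2=I P3=S  mem[L4]=75
15. P0: store L4 := 64  bus=[BusRdX]  L4: P0=M P1=I P2=I P3=I  mem[L4]=75
16. P1: load  L4  bus=[BusRd,Flush]  L4: P0=S P1=S P2=I P3=I  mem[L4]=64
17. P2: store L4 := 96  bus=[BusRdX]  L4: P0=I P1=I P2=M P3=I  mem[L4]=64
18. P1: load  L4  bus=[BusRd,Flush]  L4: P0=I P1=S P2=S P3=I  mem[L4]=96
19. P2: load  L4  bus=[-]  L4: P0=I P1=S P2=S P3=I  mem[L4]=96
20. P3: store L4 := 74  bus=[BusRdX]  L4: P0=I P1=I P2=I P3=M  mem[L4]=96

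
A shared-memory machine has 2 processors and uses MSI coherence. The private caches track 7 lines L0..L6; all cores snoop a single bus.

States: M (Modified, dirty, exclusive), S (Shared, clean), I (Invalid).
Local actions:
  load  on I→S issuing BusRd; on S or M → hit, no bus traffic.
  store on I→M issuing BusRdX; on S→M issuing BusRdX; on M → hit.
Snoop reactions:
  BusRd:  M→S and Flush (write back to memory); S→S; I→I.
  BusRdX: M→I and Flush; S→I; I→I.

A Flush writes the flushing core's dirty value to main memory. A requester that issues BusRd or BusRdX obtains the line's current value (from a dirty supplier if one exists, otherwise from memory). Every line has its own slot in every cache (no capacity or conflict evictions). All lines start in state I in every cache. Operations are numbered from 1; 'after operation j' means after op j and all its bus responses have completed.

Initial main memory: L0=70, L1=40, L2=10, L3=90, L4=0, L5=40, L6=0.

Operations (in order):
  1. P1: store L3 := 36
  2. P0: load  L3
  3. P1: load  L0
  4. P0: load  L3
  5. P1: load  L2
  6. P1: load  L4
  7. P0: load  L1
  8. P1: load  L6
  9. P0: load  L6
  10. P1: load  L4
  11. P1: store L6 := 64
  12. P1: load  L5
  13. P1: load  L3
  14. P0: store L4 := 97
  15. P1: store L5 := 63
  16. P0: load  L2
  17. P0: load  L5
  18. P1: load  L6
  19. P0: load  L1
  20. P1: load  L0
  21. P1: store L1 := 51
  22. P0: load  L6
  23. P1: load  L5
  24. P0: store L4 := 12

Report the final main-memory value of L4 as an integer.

[1] P1: store L3 := 36 | P0:I, P1:M(36) | bus: BusRdX
[2] P0: load  L3 | P0:S(36), P1:S(36) | bus: BusRd,Flush
[3] P1: load  L0 | P0:I, P1:S(70) | bus: BusRd
[4] P0: load  L3 | P0:S(36), P1:S(36) | bus: none
[5] P1: load  L2 | P0:I, P1:S(10) | bus: BusRd
[6] P1: load  L4 | P0:I, P1:S(0) | bus: BusRd
[7] P0: load  L1 | P0:S(40), P1:I | bus: BusRd
[8] P1: load  L6 | P0:I, P1:S(0) | bus: BusRd
[9] P0: load  L6 | P0:S(0), P1:S(0) | bus: BusRd
[10] P1: load  L4 | P0:I, P1:S(0) | bus: none
[11] P1: store L6 := 64 | P0:I, P1:M(64) | bus: BusRdX
[12] P1: load  L5 | P0:I, P1:S(40) | bus: BusRd
[13] P1: load  L3 | P0:S(36), P1:S(36) | bus: none
[14] P0: store L4 := 97 | P0:M(97), P1:I | bus: BusRdX
[15] P1: store L5 := 63 | P0:I, P1:M(63) | bus: BusRdX
[16] P0: load  L2 | P0:S(10), P1:S(10) | bus: BusRd
[17] P0: load  L5 | P0:S(63), P1:S(63) | bus: BusRd,Flush
[18] P1: load  L6 | P0:I, P1:M(64) | bus: none
[19] P0: load  L1 | P0:S(40), P1:I | bus: none
[20] P1: load  L0 | P0:I, P1:S(70) | bus: none
[21] P1: store L1 := 51 | P0:I, P1:M(51) | bus: BusRdX
[22] P0: load  L6 | P0:S(64), P1:S(64) | bus: BusRd,Flush
[23] P1: load  L5 | P0:S(63), P1:S(63) | bus: none
[24] P0: store L4 := 12 | P0:M(12), P1:I | bus: none

memory[L4] = 0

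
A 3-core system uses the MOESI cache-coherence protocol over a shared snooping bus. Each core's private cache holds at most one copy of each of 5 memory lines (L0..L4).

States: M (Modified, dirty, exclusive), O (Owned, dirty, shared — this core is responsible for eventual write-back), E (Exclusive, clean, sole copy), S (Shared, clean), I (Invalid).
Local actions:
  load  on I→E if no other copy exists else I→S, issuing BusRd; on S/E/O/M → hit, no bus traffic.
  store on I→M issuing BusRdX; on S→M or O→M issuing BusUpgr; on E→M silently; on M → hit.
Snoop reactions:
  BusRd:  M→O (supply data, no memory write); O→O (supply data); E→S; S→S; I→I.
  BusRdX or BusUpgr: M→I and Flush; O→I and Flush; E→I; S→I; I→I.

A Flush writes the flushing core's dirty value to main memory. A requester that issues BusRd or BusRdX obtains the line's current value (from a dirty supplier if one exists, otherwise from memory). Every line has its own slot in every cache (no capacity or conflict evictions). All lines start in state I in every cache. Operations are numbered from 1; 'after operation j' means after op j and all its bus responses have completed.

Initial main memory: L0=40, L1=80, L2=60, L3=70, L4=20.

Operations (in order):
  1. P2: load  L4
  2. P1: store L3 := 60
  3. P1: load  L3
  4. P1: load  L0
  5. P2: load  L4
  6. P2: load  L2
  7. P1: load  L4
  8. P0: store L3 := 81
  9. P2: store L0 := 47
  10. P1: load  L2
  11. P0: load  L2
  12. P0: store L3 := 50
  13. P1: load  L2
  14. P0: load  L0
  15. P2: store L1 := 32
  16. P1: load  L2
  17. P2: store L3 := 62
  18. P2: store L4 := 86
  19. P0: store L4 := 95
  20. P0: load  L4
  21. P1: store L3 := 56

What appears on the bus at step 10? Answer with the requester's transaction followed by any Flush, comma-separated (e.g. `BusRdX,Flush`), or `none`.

[1] P2: load  L4 | P0:I, P1:I, P2:E(20) | bus: BusRd
[2] P1: store L3 := 60 | P0:I, P1:M(60), P2:I | bus: BusRdX
[3] P1: load  L3 | P0:I, P1:M(60), P2:I | bus: none
[4] P1: load  L0 | P0:I, P1:E(40), P2:I | bus: BusRd
[5] P2: load  L4 | P0:I, P1:I, P2:E(20) | bus: none
[6] P2: load  L2 | P0:I, P1:I, P2:E(60) | bus: BusRd
[7] P1: load  L4 | P0:I, P1:S(20), P2:S(20) | bus: BusRd
[8] P0: store L3 := 81 | P0:M(81), P1:I, P2:I | bus: BusRdX,Flush
[9] P2: store L0 := 47 | P0:I, P1:I, P2:M(47) | bus: BusRdX
[10] P1: load  L2 | P0:I, P1:S(60), P2:S(60) | bus: BusRd
[11] P0: load  L2 | P0:S(60), P1:S(60), P2:S(60) | bus: BusRd
[12] P0: store L3 := 50 | P0:M(50), P1:I, P2:I | bus: none
[13] P1: load  L2 | P0:S(60), P1:S(60), P2:S(60) | bus: none
[14] P0: load  L0 | P0:S(47), P1:I, P2:O(47) | bus: BusRd
[15] P2: store L1 := 32 | P0:I, P1:I, P2:M(32) | bus: BusRdX
[16] P1: load  L2 | P0:S(60), P1:S(60), P2:S(60) | bus: none
[17] P2: store L3 := 62 | P0:I, P1:I, P2:M(62) | bus: BusRdX,Flush
[18] P2: store L4 := 86 | P0:I, P1:I, P2:M(86) | bus: BusUpgr
[19] P0: store L4 := 95 | P0:M(95), P1:I, P2:I | bus: BusRdX,Flush
[20] P0: load  L4 | P0:M(95), P1:I, P2:I | bus: none
[21] P1: store L3 := 56 | P0:I, P1:M(56), P2:I | bus: BusRdX,Flush

bus = BusRd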